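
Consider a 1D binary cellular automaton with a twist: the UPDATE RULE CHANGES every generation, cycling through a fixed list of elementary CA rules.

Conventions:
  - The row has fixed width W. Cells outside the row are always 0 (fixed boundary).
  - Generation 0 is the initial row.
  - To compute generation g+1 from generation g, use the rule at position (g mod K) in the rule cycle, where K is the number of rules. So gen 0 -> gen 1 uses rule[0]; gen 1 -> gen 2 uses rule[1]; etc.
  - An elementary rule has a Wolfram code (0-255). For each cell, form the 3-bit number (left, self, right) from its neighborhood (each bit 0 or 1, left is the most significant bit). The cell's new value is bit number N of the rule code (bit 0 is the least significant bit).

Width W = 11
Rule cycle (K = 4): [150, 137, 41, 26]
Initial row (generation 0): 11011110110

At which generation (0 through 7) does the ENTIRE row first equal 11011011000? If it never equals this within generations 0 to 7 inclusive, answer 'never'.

Answer: never

Derivation:
Gen 0: 11011110110
Gen 1 (rule 150): 00001100001
Gen 2 (rule 137): 11101001100
Gen 3 (rule 41): 10010001001
Gen 4 (rule 26): 01101010110
Gen 5 (rule 150): 10001010001
Gen 6 (rule 137): 00100000100
Gen 7 (rule 41): 10001110001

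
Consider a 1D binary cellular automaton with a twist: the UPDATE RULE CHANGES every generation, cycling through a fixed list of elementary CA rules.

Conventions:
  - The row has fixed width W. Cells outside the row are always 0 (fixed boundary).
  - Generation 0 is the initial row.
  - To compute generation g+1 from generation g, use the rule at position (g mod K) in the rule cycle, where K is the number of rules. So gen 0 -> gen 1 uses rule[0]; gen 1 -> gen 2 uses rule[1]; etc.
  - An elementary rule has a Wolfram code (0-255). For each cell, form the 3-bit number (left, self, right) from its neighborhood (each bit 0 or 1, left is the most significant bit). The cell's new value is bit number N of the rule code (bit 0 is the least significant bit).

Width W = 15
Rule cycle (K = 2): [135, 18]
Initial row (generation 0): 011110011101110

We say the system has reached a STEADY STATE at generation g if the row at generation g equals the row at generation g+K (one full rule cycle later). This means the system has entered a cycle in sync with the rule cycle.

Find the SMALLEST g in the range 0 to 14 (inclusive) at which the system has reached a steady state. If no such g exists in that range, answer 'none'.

Answer: 6

Derivation:
Gen 0: 011110011101110
Gen 1 (rule 135): 101100101000100
Gen 2 (rule 18): 000011000101010
Gen 3 (rule 135): 111100011101010
Gen 4 (rule 18): 000010100000001
Gen 5 (rule 135): 111110101111111
Gen 6 (rule 18): 000000000000000
Gen 7 (rule 135): 111111111111111
Gen 8 (rule 18): 000000000000000
Gen 9 (rule 135): 111111111111111
Gen 10 (rule 18): 000000000000000
Gen 11 (rule 135): 111111111111111
Gen 12 (rule 18): 000000000000000
Gen 13 (rule 135): 111111111111111
Gen 14 (rule 18): 000000000000000
Gen 15 (rule 135): 111111111111111
Gen 16 (rule 18): 000000000000000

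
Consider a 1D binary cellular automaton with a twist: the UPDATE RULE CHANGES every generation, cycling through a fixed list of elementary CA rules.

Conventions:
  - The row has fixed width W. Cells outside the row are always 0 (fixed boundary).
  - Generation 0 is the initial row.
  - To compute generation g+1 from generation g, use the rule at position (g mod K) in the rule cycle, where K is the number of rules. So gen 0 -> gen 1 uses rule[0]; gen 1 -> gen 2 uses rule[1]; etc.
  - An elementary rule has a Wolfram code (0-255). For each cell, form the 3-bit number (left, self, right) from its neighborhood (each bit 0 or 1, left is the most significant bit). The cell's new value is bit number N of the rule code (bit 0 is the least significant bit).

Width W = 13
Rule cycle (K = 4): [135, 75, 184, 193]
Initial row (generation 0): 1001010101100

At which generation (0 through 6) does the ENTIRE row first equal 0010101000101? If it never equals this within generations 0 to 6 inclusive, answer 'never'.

Answer: never

Derivation:
Gen 0: 1001010101100
Gen 1 (rule 135): 1011010100001
Gen 2 (rule 75): 0011000001110
Gen 3 (rule 184): 0010100001101
Gen 4 (rule 193): 1000001100100
Gen 5 (rule 135): 1011110001101
Gen 6 (rule 75): 0010010111100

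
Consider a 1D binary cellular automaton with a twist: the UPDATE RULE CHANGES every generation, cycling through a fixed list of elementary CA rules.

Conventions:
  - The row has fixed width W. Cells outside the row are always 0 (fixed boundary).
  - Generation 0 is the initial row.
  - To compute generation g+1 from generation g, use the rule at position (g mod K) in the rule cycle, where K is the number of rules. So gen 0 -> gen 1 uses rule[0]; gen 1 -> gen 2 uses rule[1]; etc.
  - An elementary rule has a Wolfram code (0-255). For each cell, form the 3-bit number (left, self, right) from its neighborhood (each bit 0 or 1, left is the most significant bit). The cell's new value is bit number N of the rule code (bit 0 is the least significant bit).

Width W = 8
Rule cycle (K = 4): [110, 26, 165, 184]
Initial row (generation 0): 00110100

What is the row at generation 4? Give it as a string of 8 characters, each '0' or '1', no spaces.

Gen 0: 00110100
Gen 1 (rule 110): 01111100
Gen 2 (rule 26): 11000010
Gen 3 (rule 165): 00011010
Gen 4 (rule 184): 00010101

Answer: 00010101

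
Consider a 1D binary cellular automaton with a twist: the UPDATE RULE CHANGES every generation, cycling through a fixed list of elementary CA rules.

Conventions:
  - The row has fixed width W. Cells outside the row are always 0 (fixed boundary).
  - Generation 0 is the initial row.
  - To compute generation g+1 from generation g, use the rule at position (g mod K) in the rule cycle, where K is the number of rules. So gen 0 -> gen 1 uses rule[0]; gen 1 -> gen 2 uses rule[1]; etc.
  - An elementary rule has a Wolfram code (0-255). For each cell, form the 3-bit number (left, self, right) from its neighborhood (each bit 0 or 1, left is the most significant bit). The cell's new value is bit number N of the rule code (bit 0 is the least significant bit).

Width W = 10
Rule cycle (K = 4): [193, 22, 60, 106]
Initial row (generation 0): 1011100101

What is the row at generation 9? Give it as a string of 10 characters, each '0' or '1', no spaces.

Gen 0: 1011100101
Gen 1 (rule 193): 0001100000
Gen 2 (rule 22): 0010010000
Gen 3 (rule 60): 0011011000
Gen 4 (rule 106): 0111111000
Gen 5 (rule 193): 0011111011
Gen 6 (rule 22): 0100000000
Gen 7 (rule 60): 0110000000
Gen 8 (rule 106): 1110000000
Gen 9 (rule 193): 0110111111

Answer: 0110111111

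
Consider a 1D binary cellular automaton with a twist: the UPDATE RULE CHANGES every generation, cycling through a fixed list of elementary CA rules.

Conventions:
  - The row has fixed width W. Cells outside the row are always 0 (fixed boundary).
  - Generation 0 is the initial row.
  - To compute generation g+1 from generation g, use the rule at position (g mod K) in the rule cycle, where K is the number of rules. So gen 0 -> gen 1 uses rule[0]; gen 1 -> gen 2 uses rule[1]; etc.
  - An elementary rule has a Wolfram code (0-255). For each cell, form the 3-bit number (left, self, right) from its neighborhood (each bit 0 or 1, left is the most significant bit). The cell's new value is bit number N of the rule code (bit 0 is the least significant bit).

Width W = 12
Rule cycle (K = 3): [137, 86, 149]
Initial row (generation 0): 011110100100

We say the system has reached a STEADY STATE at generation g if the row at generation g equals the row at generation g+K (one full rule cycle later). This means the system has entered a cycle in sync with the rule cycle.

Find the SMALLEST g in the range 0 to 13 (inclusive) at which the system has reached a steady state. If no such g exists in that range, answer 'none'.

Answer: none

Derivation:
Gen 0: 011110100100
Gen 1 (rule 137): 011100000001
Gen 2 (rule 86): 100110000011
Gen 3 (rule 149): 110001111000
Gen 4 (rule 137): 100101110011
Gen 5 (rule 86): 111100011101
Gen 6 (rule 149): 011011001001
Gen 7 (rule 137): 010010000000
Gen 8 (rule 86): 111111000000
Gen 9 (rule 149): 011110111111
Gen 10 (rule 137): 011100111110
Gen 11 (rule 86): 100111000011
Gen 12 (rule 149): 110010111000
Gen 13 (rule 137): 100000110011
Gen 14 (rule 86): 110001011101
Gen 15 (rule 149): 001101001001
Gen 16 (rule 137): 101000000000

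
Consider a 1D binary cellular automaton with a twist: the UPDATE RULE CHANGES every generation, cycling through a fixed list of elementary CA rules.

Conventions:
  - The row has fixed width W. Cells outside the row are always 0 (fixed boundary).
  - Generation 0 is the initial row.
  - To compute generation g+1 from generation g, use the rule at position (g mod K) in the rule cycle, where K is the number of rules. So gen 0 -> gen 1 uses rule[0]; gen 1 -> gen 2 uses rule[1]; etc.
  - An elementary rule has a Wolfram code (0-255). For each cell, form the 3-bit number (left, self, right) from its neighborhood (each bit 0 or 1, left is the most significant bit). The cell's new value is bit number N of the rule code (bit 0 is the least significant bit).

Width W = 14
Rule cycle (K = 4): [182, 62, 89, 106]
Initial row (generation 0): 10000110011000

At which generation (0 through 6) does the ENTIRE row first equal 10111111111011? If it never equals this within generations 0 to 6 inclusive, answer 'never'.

Gen 0: 10000110011000
Gen 1 (rule 182): 11001001100100
Gen 2 (rule 62): 10111111011110
Gen 3 (rule 89): 00100001010011
Gen 4 (rule 106): 01000010100111
Gen 5 (rule 182): 11100111111010
Gen 6 (rule 62): 10011100000111

Answer: never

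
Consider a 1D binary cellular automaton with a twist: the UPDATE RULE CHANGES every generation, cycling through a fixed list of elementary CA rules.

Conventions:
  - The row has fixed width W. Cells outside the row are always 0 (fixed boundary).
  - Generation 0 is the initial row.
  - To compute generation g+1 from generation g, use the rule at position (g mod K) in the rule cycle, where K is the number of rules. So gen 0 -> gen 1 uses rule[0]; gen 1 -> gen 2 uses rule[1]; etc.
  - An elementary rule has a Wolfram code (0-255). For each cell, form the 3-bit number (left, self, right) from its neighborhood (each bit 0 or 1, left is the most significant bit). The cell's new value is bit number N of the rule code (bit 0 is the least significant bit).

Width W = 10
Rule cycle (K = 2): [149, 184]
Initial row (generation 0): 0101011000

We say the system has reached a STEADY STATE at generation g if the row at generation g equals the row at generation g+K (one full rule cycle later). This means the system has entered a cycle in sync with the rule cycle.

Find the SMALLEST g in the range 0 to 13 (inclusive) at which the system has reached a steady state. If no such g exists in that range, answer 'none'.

Answer: none

Derivation:
Gen 0: 0101011000
Gen 1 (rule 149): 0101000111
Gen 2 (rule 184): 0010100110
Gen 3 (rule 149): 1010110001
Gen 4 (rule 184): 0101101000
Gen 5 (rule 149): 0100001111
Gen 6 (rule 184): 0010001110
Gen 7 (rule 149): 1011100101
Gen 8 (rule 184): 0111010010
Gen 9 (rule 149): 0010011011
Gen 10 (rule 184): 0001010110
Gen 11 (rule 149): 1101010001
Gen 12 (rule 184): 1010101000
Gen 13 (rule 149): 1010101111
Gen 14 (rule 184): 0101011110
Gen 15 (rule 149): 0101001101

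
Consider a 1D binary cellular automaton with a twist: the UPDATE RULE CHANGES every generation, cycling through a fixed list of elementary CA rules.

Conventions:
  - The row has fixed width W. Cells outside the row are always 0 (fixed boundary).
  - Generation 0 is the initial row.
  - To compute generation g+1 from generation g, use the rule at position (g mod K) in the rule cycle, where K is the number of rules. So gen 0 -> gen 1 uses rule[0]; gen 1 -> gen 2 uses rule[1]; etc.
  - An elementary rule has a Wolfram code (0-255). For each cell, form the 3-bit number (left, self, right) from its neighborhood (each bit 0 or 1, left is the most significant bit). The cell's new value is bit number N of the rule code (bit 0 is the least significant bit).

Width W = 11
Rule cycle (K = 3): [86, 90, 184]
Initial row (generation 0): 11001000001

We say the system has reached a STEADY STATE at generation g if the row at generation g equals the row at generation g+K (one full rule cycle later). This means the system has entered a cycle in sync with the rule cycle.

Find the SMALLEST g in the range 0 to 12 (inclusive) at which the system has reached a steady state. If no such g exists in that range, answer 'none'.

Answer: none

Derivation:
Gen 0: 11001000001
Gen 1 (rule 86): 01111100011
Gen 2 (rule 90): 11000110111
Gen 3 (rule 184): 10100101110
Gen 4 (rule 86): 10111100011
Gen 5 (rule 90): 00100110111
Gen 6 (rule 184): 00010101110
Gen 7 (rule 86): 00110100011
Gen 8 (rule 90): 01110010111
Gen 9 (rule 184): 01101001110
Gen 10 (rule 86): 10101110011
Gen 11 (rule 90): 00001011111
Gen 12 (rule 184): 00000111110
Gen 13 (rule 86): 00001000011
Gen 14 (rule 90): 00010100111
Gen 15 (rule 184): 00001010110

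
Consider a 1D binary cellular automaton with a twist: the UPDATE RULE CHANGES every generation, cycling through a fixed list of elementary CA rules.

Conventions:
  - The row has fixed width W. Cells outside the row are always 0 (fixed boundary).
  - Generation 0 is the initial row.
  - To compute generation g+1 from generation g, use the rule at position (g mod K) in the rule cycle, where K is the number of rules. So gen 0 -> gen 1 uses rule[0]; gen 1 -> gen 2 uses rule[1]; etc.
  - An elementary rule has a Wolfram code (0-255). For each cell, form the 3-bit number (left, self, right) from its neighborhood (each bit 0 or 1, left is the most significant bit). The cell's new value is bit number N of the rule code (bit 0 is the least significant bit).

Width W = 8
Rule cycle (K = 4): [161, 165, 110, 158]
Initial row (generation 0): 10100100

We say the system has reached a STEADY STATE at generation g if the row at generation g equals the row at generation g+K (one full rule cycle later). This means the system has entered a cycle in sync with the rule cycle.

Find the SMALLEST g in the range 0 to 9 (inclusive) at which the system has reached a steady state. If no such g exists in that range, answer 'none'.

Answer: 9

Derivation:
Gen 0: 10100100
Gen 1 (rule 161): 01000001
Gen 2 (rule 165): 01011101
Gen 3 (rule 110): 11110111
Gen 4 (rule 158): 11100110
Gen 5 (rule 161): 01000000
Gen 6 (rule 165): 01011111
Gen 7 (rule 110): 11110001
Gen 8 (rule 158): 11101011
Gen 9 (rule 161): 01010100
Gen 10 (rule 165): 01111101
Gen 11 (rule 110): 11000111
Gen 12 (rule 158): 10101110
Gen 13 (rule 161): 01010100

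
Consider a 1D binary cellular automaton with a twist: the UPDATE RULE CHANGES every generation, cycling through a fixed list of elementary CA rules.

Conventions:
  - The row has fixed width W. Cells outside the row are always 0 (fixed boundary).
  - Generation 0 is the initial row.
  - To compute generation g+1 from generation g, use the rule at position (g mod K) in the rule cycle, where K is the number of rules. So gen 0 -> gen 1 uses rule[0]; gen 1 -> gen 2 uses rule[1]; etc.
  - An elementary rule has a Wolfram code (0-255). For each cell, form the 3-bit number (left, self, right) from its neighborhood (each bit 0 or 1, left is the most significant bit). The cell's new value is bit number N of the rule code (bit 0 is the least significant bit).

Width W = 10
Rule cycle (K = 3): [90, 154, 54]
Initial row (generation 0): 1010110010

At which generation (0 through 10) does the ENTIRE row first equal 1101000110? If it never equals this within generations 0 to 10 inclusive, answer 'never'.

Gen 0: 1010110010
Gen 1 (rule 90): 0000111101
Gen 2 (rule 154): 0001111000
Gen 3 (rule 54): 0010000100
Gen 4 (rule 90): 0101001010
Gen 5 (rule 154): 1000110001
Gen 6 (rule 54): 1101001011
Gen 7 (rule 90): 1100110011
Gen 8 (rule 154): 1011101110
Gen 9 (rule 54): 1100010001
Gen 10 (rule 90): 1110101010

Answer: never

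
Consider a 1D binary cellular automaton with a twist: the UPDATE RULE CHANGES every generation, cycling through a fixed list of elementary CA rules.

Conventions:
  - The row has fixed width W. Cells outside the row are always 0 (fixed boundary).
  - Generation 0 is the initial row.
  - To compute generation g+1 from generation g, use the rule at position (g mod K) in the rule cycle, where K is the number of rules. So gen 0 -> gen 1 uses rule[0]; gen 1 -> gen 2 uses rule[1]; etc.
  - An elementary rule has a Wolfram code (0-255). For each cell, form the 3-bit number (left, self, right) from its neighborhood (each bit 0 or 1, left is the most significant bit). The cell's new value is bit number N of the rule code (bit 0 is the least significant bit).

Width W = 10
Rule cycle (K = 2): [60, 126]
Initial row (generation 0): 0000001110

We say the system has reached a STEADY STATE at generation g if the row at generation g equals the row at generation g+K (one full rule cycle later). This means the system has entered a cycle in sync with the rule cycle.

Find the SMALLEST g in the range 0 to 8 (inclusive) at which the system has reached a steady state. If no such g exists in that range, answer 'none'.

Gen 0: 0000001110
Gen 1 (rule 60): 0000001001
Gen 2 (rule 126): 0000011111
Gen 3 (rule 60): 0000010000
Gen 4 (rule 126): 0000111000
Gen 5 (rule 60): 0000100100
Gen 6 (rule 126): 0001111110
Gen 7 (rule 60): 0001000001
Gen 8 (rule 126): 0011100011
Gen 9 (rule 60): 0010010010
Gen 10 (rule 126): 0111111111

Answer: none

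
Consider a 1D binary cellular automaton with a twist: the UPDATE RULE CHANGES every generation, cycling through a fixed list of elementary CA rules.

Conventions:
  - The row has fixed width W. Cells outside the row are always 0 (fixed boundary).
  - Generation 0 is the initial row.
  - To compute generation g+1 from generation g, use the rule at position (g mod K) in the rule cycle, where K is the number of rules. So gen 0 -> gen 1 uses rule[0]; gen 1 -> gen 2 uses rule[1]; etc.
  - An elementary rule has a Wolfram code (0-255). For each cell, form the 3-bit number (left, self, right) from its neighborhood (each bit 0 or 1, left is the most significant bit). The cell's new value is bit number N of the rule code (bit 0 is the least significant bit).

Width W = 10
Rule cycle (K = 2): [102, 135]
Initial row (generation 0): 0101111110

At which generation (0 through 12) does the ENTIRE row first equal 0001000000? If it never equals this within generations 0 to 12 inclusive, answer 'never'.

Gen 0: 0101111110
Gen 1 (rule 102): 1110000010
Gen 2 (rule 135): 0100111110
Gen 3 (rule 102): 1101000010
Gen 4 (rule 135): 0001011110
Gen 5 (rule 102): 0011100010
Gen 6 (rule 135): 1101001110
Gen 7 (rule 102): 0111010010
Gen 8 (rule 135): 1010010110
Gen 9 (rule 102): 1110111010
Gen 10 (rule 135): 0100010010
Gen 11 (rule 102): 1100110110
Gen 12 (rule 135): 0001000000

Answer: 12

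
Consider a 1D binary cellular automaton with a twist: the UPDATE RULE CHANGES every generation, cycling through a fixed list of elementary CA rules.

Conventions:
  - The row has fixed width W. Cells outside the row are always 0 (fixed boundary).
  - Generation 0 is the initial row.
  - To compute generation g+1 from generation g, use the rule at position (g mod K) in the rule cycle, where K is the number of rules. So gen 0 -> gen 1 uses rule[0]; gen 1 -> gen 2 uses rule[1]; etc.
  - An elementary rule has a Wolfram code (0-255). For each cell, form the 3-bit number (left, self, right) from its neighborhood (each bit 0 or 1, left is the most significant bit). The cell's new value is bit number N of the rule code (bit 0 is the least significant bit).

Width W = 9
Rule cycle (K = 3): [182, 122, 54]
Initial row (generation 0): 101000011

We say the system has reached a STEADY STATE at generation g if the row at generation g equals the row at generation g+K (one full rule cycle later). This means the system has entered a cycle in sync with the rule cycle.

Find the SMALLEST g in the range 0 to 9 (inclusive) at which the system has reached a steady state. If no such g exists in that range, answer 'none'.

Gen 0: 101000011
Gen 1 (rule 182): 111100100
Gen 2 (rule 122): 100111010
Gen 3 (rule 54): 111000111
Gen 4 (rule 182): 010101010
Gen 5 (rule 122): 101010101
Gen 6 (rule 54): 111111111
Gen 7 (rule 182): 011111110
Gen 8 (rule 122): 110000011
Gen 9 (rule 54): 001000100
Gen 10 (rule 182): 011101110
Gen 11 (rule 122): 110111011
Gen 12 (rule 54): 001000100

Answer: 9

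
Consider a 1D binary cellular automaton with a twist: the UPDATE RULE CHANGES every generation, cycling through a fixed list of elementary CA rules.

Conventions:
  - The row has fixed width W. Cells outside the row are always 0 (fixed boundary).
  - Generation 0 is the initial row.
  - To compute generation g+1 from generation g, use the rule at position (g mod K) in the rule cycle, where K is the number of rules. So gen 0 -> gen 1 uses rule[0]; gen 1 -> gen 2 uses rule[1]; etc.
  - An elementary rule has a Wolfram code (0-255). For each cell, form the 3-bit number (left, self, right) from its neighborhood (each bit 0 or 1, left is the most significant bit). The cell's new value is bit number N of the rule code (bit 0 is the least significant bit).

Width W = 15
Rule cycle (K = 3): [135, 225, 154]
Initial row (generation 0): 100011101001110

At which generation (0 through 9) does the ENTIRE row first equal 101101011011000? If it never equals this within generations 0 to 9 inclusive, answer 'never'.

Answer: 4

Derivation:
Gen 0: 100011101001110
Gen 1 (rule 135): 101101001010100
Gen 2 (rule 225): 010110000101001
Gen 3 (rule 154): 100101001000110
Gen 4 (rule 135): 101101011011000
Gen 5 (rule 225): 010110101101011
Gen 6 (rule 154): 100100001000010
Gen 7 (rule 135): 101101111011110
Gen 8 (rule 225): 010110111101110
Gen 9 (rule 154): 100100111001101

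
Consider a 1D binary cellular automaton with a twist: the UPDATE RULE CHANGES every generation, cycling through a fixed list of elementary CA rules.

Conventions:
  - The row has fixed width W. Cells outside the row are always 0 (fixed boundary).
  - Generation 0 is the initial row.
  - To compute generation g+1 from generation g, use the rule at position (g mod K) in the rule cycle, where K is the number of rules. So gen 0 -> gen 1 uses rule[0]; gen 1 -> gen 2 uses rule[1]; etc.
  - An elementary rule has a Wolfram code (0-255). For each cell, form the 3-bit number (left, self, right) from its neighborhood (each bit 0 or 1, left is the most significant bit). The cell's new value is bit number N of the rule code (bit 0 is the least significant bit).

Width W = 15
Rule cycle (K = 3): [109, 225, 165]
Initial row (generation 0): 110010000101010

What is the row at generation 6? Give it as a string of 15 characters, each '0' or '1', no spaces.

Answer: 100111001001100

Derivation:
Gen 0: 110010000101010
Gen 1 (rule 109): 110010110111110
Gen 2 (rule 225): 010001011011110
Gen 3 (rule 165): 010101100101100
Gen 4 (rule 109): 011111100111101
Gen 5 (rule 225): 001111100011110
Gen 6 (rule 165): 100111001001100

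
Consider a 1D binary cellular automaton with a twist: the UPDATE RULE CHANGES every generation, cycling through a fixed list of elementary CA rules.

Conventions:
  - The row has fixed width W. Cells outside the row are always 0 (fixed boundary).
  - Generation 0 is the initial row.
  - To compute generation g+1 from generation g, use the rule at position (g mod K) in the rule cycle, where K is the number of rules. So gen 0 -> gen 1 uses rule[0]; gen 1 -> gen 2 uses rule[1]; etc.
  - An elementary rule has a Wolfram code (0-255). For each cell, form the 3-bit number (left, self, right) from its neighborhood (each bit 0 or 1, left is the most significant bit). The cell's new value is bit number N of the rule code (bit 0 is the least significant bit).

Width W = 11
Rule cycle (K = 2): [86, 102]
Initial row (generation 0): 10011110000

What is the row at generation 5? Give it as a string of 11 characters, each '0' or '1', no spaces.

Answer: 11001010110

Derivation:
Gen 0: 10011110000
Gen 1 (rule 86): 11100011000
Gen 2 (rule 102): 00100101000
Gen 3 (rule 86): 01111101100
Gen 4 (rule 102): 10000110100
Gen 5 (rule 86): 11001010110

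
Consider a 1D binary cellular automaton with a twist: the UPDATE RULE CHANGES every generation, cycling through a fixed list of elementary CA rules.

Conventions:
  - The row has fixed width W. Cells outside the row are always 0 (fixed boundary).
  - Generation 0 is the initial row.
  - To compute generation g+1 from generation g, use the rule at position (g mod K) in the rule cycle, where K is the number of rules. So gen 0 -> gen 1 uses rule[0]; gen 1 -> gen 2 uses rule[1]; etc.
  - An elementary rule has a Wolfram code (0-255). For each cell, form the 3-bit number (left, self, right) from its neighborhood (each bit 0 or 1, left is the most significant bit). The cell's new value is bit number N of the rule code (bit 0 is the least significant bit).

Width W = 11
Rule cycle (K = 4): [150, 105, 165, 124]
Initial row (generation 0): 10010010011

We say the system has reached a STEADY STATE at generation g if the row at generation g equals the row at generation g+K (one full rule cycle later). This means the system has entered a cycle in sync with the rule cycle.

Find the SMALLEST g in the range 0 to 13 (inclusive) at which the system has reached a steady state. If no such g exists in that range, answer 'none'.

Answer: 3

Derivation:
Gen 0: 10010010011
Gen 1 (rule 150): 11111111100
Gen 2 (rule 105): 10000000101
Gen 3 (rule 165): 10111110111
Gen 4 (rule 124): 11100011101
Gen 5 (rule 150): 01010101001
Gen 6 (rule 105): 00101010000
Gen 7 (rule 165): 10111110111
Gen 8 (rule 124): 11100011101
Gen 9 (rule 150): 01010101001
Gen 10 (rule 105): 00101010000
Gen 11 (rule 165): 10111110111
Gen 12 (rule 124): 11100011101
Gen 13 (rule 150): 01010101001
Gen 14 (rule 105): 00101010000
Gen 15 (rule 165): 10111110111
Gen 16 (rule 124): 11100011101
Gen 17 (rule 150): 01010101001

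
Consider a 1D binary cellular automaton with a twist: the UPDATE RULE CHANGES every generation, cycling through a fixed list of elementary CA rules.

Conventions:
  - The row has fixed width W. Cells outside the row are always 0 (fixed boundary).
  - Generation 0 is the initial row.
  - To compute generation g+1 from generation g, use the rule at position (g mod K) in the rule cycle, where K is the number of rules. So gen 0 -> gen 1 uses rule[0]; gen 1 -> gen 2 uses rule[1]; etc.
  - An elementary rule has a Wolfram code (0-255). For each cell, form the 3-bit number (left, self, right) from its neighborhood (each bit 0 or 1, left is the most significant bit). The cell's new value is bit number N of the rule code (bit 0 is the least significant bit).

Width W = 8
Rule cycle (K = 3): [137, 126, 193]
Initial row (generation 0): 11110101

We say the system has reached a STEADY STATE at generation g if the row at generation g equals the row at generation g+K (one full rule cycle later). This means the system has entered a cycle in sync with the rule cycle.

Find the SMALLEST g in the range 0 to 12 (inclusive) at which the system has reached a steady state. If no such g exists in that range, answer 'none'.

Answer: 5

Derivation:
Gen 0: 11110101
Gen 1 (rule 137): 11100000
Gen 2 (rule 126): 10110000
Gen 3 (rule 193): 00010111
Gen 4 (rule 137): 11000110
Gen 5 (rule 126): 11101111
Gen 6 (rule 193): 01100111
Gen 7 (rule 137): 01000110
Gen 8 (rule 126): 11101111
Gen 9 (rule 193): 01100111
Gen 10 (rule 137): 01000110
Gen 11 (rule 126): 11101111
Gen 12 (rule 193): 01100111
Gen 13 (rule 137): 01000110
Gen 14 (rule 126): 11101111
Gen 15 (rule 193): 01100111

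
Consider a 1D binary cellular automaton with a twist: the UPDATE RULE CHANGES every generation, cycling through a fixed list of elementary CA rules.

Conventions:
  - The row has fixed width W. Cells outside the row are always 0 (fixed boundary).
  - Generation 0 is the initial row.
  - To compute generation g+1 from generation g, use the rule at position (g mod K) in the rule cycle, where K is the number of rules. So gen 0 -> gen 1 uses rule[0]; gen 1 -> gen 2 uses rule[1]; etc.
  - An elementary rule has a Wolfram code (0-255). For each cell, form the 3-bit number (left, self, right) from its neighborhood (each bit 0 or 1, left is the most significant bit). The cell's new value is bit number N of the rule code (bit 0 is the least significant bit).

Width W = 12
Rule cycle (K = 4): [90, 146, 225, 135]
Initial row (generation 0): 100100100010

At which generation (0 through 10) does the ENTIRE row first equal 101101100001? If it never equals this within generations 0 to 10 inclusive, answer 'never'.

Gen 0: 100100100010
Gen 1 (rule 90): 011011010101
Gen 2 (rule 146): 100000000000
Gen 3 (rule 225): 001111111111
Gen 4 (rule 135): 110111111110
Gen 5 (rule 90): 110100000011
Gen 6 (rule 146): 000010000100
Gen 7 (rule 225): 111000110001
Gen 8 (rule 135): 010011000111
Gen 9 (rule 90): 101111101101
Gen 10 (rule 146): 000111000000

Answer: never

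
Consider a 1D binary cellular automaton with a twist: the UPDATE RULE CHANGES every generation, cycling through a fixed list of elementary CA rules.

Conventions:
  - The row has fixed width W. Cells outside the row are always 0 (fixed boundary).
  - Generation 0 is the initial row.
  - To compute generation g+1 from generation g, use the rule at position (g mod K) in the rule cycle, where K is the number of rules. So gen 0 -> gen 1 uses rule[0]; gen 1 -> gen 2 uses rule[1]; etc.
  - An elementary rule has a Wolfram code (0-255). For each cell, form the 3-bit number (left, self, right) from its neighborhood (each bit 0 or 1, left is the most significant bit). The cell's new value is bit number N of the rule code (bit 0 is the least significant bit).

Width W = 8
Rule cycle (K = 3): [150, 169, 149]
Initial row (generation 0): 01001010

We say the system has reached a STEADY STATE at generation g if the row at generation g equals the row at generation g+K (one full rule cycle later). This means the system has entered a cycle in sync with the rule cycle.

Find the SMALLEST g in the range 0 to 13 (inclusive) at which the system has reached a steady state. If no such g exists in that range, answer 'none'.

Gen 0: 01001010
Gen 1 (rule 150): 11111011
Gen 2 (rule 169): 11110110
Gen 3 (rule 149): 01100001
Gen 4 (rule 150): 10010011
Gen 5 (rule 169): 00000010
Gen 6 (rule 149): 11111011
Gen 7 (rule 150): 01110000
Gen 8 (rule 169): 01100111
Gen 9 (rule 149): 00010010
Gen 10 (rule 150): 00111111
Gen 11 (rule 169): 10111110
Gen 12 (rule 149): 10011101
Gen 13 (rule 150): 11101001
Gen 14 (rule 169): 11010000
Gen 15 (rule 149): 00011111
Gen 16 (rule 150): 00101110

Answer: none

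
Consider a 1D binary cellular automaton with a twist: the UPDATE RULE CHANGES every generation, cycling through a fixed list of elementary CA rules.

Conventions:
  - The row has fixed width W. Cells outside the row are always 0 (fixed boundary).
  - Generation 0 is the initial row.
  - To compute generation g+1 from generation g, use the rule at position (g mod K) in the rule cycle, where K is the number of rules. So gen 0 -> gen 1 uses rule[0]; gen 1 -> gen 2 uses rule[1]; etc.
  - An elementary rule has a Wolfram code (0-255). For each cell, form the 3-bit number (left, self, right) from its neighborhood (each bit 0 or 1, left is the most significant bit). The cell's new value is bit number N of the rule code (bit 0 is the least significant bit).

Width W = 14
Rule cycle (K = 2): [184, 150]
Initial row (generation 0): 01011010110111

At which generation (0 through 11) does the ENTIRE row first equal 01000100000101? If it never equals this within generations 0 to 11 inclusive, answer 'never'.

Answer: 2

Derivation:
Gen 0: 01011010110111
Gen 1 (rule 184): 00110101101110
Gen 2 (rule 150): 01000100000101
Gen 3 (rule 184): 00100010000010
Gen 4 (rule 150): 01110111000111
Gen 5 (rule 184): 01101110100110
Gen 6 (rule 150): 10000100111001
Gen 7 (rule 184): 01000010110100
Gen 8 (rule 150): 11100110000110
Gen 9 (rule 184): 11010101000101
Gen 10 (rule 150): 00010101101101
Gen 11 (rule 184): 00001011011010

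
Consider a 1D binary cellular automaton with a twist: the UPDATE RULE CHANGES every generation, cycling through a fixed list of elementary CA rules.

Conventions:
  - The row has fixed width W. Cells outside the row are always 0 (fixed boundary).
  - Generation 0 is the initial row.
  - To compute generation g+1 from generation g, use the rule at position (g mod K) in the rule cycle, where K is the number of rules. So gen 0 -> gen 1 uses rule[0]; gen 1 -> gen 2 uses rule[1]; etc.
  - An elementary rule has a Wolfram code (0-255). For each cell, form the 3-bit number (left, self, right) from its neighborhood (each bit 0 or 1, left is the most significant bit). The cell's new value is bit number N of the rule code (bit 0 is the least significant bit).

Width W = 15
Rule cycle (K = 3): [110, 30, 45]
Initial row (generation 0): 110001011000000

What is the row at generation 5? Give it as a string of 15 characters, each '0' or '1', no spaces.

Gen 0: 110001011000000
Gen 1 (rule 110): 110011111000000
Gen 2 (rule 30): 101110000100000
Gen 3 (rule 45): 111000110101111
Gen 4 (rule 110): 101001111111001
Gen 5 (rule 30): 101111000000111

Answer: 101111000000111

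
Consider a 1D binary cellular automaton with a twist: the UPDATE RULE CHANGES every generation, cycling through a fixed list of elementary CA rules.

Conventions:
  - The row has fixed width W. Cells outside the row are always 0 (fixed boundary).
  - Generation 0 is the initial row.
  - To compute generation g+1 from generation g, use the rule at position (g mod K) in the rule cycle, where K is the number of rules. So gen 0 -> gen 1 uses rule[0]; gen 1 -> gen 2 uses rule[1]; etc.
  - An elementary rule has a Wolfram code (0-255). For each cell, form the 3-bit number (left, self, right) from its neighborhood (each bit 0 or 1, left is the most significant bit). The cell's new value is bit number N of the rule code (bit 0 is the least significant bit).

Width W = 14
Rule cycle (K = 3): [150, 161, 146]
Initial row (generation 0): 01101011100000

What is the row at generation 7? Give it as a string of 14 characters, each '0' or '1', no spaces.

Gen 0: 01101011100000
Gen 1 (rule 150): 10001001010000
Gen 2 (rule 161): 00100000100111
Gen 3 (rule 146): 01010001011010
Gen 4 (rule 150): 11011011000011
Gen 5 (rule 161): 00100100011000
Gen 6 (rule 146): 01011010100100
Gen 7 (rule 150): 11000010111110

Answer: 11000010111110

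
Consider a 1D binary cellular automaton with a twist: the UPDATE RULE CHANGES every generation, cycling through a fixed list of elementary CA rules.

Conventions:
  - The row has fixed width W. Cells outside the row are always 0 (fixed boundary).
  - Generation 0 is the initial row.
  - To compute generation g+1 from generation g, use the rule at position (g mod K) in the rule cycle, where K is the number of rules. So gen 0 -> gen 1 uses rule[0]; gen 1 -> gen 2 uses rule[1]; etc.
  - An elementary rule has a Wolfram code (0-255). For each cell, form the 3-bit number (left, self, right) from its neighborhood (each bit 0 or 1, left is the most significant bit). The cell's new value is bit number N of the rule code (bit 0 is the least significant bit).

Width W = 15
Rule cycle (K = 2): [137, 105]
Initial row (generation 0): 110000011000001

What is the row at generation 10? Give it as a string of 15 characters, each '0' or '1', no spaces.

Answer: 111011000001010

Derivation:
Gen 0: 110000011000001
Gen 1 (rule 137): 100111010011100
Gen 2 (rule 105): 000101100010101
Gen 3 (rule 137): 110001001000000
Gen 4 (rule 105): 110100000011111
Gen 5 (rule 137): 100001111011110
Gen 6 (rule 105): 001101001110010
Gen 7 (rule 137): 101000001100000
Gen 8 (rule 105): 010011101101111
Gen 9 (rule 137): 000011001001110
Gen 10 (rule 105): 111011000001010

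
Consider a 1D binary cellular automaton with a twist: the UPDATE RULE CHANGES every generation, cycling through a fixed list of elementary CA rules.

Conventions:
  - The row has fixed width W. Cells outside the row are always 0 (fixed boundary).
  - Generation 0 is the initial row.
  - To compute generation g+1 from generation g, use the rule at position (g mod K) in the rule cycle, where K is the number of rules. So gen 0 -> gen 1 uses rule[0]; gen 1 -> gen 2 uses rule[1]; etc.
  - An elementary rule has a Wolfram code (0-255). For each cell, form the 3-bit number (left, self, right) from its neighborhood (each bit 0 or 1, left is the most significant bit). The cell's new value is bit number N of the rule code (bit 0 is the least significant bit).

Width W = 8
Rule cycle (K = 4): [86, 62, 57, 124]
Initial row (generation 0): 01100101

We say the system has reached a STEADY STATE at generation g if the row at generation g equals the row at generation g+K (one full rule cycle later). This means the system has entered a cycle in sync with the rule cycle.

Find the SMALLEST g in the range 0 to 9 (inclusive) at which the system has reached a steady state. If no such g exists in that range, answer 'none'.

Answer: 2

Derivation:
Gen 0: 01100101
Gen 1 (rule 86): 10111101
Gen 2 (rule 62): 11100011
Gen 3 (rule 57): 10011010
Gen 4 (rule 124): 11011111
Gen 5 (rule 86): 01000001
Gen 6 (rule 62): 11100011
Gen 7 (rule 57): 10011010
Gen 8 (rule 124): 11011111
Gen 9 (rule 86): 01000001
Gen 10 (rule 62): 11100011
Gen 11 (rule 57): 10011010
Gen 12 (rule 124): 11011111
Gen 13 (rule 86): 01000001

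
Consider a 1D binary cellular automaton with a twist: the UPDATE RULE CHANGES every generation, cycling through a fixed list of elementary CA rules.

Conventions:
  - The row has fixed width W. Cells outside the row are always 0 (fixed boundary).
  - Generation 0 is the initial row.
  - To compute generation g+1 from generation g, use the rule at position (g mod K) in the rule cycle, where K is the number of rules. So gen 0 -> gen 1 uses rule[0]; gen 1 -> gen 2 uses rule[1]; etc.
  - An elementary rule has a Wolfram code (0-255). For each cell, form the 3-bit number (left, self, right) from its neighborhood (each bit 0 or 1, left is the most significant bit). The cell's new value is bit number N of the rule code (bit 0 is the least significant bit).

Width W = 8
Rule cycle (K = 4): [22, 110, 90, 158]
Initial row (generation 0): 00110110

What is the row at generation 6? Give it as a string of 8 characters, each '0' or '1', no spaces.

Gen 0: 00110110
Gen 1 (rule 22): 01000001
Gen 2 (rule 110): 11000011
Gen 3 (rule 90): 11100111
Gen 4 (rule 158): 11011110
Gen 5 (rule 22): 00000001
Gen 6 (rule 110): 00000011

Answer: 00000011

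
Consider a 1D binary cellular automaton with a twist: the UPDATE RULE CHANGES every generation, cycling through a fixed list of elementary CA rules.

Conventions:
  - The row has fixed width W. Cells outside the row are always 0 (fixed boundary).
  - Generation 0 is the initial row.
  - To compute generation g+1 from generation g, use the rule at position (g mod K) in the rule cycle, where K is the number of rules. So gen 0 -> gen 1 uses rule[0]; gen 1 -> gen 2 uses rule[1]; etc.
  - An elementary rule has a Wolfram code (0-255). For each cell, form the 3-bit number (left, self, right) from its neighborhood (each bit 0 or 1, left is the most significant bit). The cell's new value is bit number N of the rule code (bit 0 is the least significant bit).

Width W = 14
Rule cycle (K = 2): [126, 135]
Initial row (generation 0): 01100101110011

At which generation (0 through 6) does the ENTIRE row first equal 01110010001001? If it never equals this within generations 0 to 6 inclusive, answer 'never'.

Gen 0: 01100101110011
Gen 1 (rule 126): 11111111011111
Gen 2 (rule 135): 01111110001110
Gen 3 (rule 126): 11000011011011
Gen 4 (rule 135): 00011100000000
Gen 5 (rule 126): 00110110000000
Gen 6 (rule 135): 11000000111111

Answer: never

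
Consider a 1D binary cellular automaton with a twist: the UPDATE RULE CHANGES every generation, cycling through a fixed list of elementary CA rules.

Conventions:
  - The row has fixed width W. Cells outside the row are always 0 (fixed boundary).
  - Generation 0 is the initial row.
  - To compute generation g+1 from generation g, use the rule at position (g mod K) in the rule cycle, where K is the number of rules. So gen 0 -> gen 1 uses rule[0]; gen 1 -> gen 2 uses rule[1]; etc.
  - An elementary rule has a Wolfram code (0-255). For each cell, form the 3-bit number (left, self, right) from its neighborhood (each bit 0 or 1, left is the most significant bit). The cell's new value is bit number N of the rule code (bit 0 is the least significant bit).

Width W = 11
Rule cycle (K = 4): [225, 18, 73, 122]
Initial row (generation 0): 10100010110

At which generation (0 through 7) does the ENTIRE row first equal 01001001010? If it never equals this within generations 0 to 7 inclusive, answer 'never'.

Gen 0: 10100010110
Gen 1 (rule 225): 01001001010
Gen 2 (rule 18): 10110110001
Gen 3 (rule 73): 00110110100
Gen 4 (rule 122): 01111111010
Gen 5 (rule 225): 00111111100
Gen 6 (rule 18): 01000000010
Gen 7 (rule 73): 00011111000

Answer: 1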